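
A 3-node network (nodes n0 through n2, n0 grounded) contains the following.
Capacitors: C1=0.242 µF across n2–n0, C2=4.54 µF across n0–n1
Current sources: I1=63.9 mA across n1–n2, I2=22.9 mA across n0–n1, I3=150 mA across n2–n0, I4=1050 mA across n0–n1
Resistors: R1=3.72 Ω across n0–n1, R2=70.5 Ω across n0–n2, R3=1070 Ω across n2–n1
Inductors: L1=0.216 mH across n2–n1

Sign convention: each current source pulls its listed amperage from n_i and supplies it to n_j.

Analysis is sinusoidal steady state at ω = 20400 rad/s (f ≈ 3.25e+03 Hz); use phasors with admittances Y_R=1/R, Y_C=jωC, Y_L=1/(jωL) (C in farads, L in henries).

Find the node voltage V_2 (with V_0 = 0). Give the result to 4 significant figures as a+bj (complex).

Apply KCL at each of the 2 non-ground nodes and solve the resulting linear system.
Node n1: branches {I1, R1, I2, L1, R3, C2, I4} → V_1 = 2.917-0.9750j
Node n2: branches {C1, I1, R2, L1, R3, I3} → V_2 = 2.879-1.568j

2.879-1.568j V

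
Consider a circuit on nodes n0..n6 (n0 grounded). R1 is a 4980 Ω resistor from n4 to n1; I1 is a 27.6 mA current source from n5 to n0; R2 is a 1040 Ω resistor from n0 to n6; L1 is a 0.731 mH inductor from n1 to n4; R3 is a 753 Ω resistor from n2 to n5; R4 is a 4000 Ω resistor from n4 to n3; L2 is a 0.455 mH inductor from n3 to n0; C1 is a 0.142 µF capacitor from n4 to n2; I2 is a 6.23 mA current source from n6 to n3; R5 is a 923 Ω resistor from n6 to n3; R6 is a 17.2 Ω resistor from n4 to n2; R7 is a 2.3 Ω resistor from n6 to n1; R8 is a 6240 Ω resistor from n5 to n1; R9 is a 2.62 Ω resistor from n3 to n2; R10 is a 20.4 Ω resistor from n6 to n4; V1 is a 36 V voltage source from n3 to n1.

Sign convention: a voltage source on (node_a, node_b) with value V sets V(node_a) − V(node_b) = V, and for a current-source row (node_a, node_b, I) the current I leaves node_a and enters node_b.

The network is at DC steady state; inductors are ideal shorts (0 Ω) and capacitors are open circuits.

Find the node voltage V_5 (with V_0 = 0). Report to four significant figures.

MNA unknowns: 6 node voltages V₁..V_6 plus 3 source currents (L1, L2, V1)
R1: Y=0.0002008 on G[4,1]
I1: z[5]−=0.0276, z[0]+=0.0276
R2: Y=0.0009615 on G[0,6]
L1: row V1−V4=0, i_L1 at 1,4
R3: Y=0.001328 on G[2,5]
R4: Y=0.0002500 on G[4,3]
L2: row V3−V0=0, i_L2 at 3,0
C1: Y=0.000 on G[4,2]
I2: z[6]−=0.00623, z[3]+=0.00623
R5: Y=0.001083 on G[6,3]
R6: Y=0.05814 on G[4,2]
R7: Y=0.4348 on G[6,1]
R8: Y=0.0001603 on G[5,1]
R9: Y=0.3817 on G[3,2]
R10: Y=0.04902 on G[6,4]
V1: row V3−V1=36, i_V1 at 3,1
solve → V1=-36.00, V2=-4.825, V3=0.000, V4=-36.00, V5=-26.73, V6=-35.86
aux → i_L1=-1.828, i_L2=0.006882, i_V1=-1.890

-26.73 V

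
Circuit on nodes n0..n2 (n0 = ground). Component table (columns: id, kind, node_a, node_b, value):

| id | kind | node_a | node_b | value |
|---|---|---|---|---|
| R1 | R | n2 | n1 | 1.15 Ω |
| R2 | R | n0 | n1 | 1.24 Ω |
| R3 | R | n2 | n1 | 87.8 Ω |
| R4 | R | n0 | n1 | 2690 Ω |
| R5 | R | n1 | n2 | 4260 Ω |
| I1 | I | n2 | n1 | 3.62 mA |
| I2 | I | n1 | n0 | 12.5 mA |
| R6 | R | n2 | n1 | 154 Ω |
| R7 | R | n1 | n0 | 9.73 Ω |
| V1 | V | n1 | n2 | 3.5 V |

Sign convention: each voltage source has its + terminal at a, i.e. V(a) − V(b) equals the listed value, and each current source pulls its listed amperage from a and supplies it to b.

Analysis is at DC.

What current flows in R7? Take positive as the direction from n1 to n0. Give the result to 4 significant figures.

-0.001412 A

MNA unknowns: 2 node voltages V₁..V_2 plus 1 source current (V1)
R1: Y=0.8696 on G[2,1]
R2: Y=0.8065 on G[0,1]
R3: Y=0.01139 on G[2,1]
R4: Y=0.0003717 on G[0,1]
R5: Y=0.0002347 on G[1,2]
I1: z[2]−=0.00362, z[1]+=0.00362
I2: z[1]−=0.0125, z[0]+=0.0125
R6: Y=0.006494 on G[2,1]
R7: Y=0.1028 on G[1,0]
V1: row V1−V2=3.5, i_V1 at 1,2
solve → V1=-0.01374, V2=-3.514
aux → i_V1=-3.103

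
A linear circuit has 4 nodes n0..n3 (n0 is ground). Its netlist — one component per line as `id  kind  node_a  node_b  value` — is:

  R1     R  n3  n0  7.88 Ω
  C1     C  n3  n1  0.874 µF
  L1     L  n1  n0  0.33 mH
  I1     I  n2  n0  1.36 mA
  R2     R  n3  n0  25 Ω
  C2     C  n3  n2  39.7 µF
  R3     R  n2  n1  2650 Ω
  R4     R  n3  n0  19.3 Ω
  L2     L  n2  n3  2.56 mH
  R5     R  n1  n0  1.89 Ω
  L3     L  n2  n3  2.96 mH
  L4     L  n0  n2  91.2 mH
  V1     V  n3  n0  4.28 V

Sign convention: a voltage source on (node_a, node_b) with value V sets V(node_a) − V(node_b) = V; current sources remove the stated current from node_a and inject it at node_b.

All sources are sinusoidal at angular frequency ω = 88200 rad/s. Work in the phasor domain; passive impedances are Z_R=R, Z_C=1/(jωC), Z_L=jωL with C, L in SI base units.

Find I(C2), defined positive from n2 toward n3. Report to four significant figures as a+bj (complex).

MNA unknowns: 3 node voltages V₁..V_3 plus 1 source current (V1)
R1: Y=0.1269+0.000j on G[3,0]
C1: Y=0.000+0.07709j on G[3,1]
L1: Y=0.000-0.03436j on G[1,0]
I1: z[2]−=0.00136, z[0]+=0.00136
R2: Y=0.04000+0.000j on G[3,0]
C2: Y=0.000+3.502j on G[3,2]
R3: Y=0.0003774+0.000j on G[2,1]
R4: Y=0.05181+0.000j on G[3,0]
L2: Y=0.000-0.004429j on G[2,3]
R5: Y=0.5291+0.000j on G[1,0]
L3: Y=0.000-0.003830j on G[2,3]
L4: Y=0.000-0.0001243j on G[0,2]
V1: row V3−V0=4.28, i_V1 at 3,0
solve → V1=0.05299+0.6189j, V2=4.280+0.0008460j, V3=4.280+0.000j
aux → i_V1=-0.9868-0.3251j

-0.002962+0.0007671j A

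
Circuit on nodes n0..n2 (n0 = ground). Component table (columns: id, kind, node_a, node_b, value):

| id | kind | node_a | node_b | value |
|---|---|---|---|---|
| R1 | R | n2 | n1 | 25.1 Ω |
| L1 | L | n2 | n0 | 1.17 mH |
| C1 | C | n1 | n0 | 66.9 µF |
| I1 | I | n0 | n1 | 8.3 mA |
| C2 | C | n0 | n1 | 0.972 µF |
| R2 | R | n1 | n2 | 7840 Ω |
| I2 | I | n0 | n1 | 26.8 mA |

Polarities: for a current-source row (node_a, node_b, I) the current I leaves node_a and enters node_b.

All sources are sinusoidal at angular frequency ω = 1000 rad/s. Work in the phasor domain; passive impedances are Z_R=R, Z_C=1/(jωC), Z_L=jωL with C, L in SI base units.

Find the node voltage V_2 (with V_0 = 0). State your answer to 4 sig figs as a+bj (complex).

Element admittances at ω=1000 rad/s:
  Y(R1) = 0.03984+0.000j S between n2,n1
  Y(L1) = 0.000-0.8547j S between n2,n0
  Y(C1) = 0.000+0.06690j S between n1,n0
  I1: injects 0.0083 A into n1 (from n0)
  Y(C2) = 0.000+0.0009720j S between n0,n1
  Y(R2) = 0.0001276+0.000j S between n1,n2
  I2: injects 0.0268 A into n1 (from n0)
Assemble and solve the 2×2 MNA system:
  V(n1)=0.2354-0.3896j  V(n2)=0.01869+0.01013j

0.01869+0.01013j V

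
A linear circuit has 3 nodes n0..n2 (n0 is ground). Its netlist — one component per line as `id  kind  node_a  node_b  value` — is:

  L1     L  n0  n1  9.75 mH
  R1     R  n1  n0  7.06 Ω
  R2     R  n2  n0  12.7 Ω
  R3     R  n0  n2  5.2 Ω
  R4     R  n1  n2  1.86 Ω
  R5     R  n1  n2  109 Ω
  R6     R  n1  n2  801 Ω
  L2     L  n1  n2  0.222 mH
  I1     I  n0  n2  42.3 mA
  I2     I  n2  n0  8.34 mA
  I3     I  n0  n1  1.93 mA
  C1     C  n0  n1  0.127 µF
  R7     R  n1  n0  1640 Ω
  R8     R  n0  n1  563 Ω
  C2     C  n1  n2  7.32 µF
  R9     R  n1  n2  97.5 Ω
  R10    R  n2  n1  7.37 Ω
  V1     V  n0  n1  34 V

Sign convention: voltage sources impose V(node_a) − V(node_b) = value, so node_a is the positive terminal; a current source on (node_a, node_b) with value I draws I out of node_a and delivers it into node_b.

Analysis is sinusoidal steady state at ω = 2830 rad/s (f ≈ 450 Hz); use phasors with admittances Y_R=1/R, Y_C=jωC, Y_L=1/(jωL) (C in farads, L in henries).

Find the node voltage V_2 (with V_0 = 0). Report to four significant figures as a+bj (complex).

Apply KCL at each of the 2 non-ground nodes and solve the resulting linear system.
Node n1: branches {L1, R1, R4, R5, R6, L2, I3, C1, R7, R8, C2, R9, R10, V1} → V_1 = -34.00+0.000j
Node n2: branches {R2, R3, R4, R5, R6, L2, I1, I2, C2, R9, R10} → V_2 = -31.37+4.275j
Source currents: i(V1)=-13.44+2.379j

-31.37+4.275j V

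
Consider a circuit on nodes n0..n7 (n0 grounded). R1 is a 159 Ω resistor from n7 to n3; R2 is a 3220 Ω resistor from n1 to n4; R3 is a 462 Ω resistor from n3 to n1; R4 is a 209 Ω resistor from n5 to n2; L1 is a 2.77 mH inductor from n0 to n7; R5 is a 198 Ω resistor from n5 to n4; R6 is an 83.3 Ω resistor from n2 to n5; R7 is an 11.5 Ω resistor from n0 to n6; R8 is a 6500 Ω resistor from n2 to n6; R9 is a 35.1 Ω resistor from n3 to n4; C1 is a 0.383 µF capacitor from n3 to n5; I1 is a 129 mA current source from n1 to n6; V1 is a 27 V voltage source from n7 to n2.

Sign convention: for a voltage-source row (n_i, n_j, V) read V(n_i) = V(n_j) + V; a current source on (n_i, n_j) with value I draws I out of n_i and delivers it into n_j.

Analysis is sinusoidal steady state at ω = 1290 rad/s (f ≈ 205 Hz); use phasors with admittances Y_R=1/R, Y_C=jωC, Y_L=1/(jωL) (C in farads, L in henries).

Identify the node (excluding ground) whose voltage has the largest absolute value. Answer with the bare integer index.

1

MNA unknowns: 7 node voltages V₁..V_7 plus 1 source current (V1)
R1: Y=0.006289+0.000j on G[7,3]
R2: Y=0.0003106+0.000j on G[1,4]
R3: Y=0.002165+0.000j on G[3,1]
R4: Y=0.004785+0.000j on G[5,2]
L1: Y=0.000-0.2799j on G[0,7]
R5: Y=0.005051+0.000j on G[5,4]
R6: Y=0.01200+0.000j on G[2,5]
R7: Y=0.08696+0.000j on G[0,6]
R8: Y=0.0001538+0.000j on G[2,6]
R9: Y=0.02849+0.000j on G[3,4]
C1: Y=0.000+0.0004941j on G[3,5]
I1: z[1]−=0.129, z[6]+=0.129
V1: row V7−V2=27, i_V1 at 7,2
solve → V1=-74.85-0.5877j, V2=-27.00-0.4453j, V3=-22.61-0.5915j, V4=-23.62-0.5615j, V5=-26.22-0.3906j, V6=1.433-0.0007865j, V7=-0.0002444-0.4453j
aux → i_V1=-0.01756-0.0009877j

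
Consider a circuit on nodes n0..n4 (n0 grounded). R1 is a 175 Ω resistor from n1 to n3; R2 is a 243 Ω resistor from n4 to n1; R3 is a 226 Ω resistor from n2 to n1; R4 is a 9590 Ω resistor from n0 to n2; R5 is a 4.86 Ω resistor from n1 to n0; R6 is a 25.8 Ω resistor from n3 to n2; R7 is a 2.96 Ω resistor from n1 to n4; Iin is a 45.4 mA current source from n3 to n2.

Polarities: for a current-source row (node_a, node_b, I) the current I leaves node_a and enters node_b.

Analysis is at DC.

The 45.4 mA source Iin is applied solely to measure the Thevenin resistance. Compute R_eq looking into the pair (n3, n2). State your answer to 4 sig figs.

R_eq = 24.22 Ω

Apply KCL at each of the 4 non-ground nodes and solve the resulting linear system.
Node n1: branches {R1, R2, R3, R5, R7} → V_1 = -0.0003107
Node n2: branches {R3, R4, R6, Iin} → V_2 = 0.6131
Node n3: branches {R1, R6, Iin} → V_3 = -0.4865
Node n4: branches {R2, R7} → V_4 = -0.0003107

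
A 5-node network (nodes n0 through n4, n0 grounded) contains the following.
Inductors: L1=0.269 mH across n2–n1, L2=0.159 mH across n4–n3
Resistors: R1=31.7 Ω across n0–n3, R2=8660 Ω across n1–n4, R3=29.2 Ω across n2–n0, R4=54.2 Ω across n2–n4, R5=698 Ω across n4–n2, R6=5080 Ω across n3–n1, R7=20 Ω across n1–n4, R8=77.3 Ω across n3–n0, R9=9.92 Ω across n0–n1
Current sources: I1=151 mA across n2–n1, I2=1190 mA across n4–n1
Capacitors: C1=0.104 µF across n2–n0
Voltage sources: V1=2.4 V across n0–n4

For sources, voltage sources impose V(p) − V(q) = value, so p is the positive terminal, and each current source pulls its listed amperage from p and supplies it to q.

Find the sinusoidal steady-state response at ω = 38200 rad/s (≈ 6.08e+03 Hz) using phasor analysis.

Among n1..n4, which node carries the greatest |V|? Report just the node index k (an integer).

1

Apply KCL at each of the 4 non-ground nodes and solve the resulting linear system.
Node n1: branches {L1, R2, I1, R6, R7, R9, I2} → V_1 = 5.344+1.047j
Node n2: branches {L1, R3, R4, R5, I1, C1} → V_2 = 3.719-3.194j
Node n3: branches {R1, L2, R6, R8} → V_3 = -2.235+0.6129j
Node n4: branches {L2, R2, R4, R5, R7, I2, V1} → V_4 = -2.400+0.000j
Source currents: i(V1)=0.5793+0.03821j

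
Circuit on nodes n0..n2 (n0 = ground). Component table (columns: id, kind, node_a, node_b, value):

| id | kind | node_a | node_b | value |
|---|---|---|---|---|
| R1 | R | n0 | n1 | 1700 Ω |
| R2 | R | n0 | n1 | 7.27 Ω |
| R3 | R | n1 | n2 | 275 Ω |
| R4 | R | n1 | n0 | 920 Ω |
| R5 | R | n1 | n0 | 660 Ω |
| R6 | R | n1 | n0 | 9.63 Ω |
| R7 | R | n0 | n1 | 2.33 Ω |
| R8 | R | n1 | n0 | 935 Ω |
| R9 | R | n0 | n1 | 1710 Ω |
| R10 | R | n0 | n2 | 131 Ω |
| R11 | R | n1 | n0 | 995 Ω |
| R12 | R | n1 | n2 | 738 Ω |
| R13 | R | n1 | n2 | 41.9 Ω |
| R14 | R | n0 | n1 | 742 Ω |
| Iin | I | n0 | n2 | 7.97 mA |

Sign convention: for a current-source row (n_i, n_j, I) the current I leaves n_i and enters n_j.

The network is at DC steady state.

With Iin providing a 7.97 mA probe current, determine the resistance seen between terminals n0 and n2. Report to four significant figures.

MNA unknowns: 2 node voltages V₁..V_2
R1: Y=0.0005882 on G[0,1]
R2: Y=0.1376 on G[0,1]
R3: Y=0.003636 on G[1,2]
R4: Y=0.001087 on G[1,0]
R5: Y=0.001515 on G[1,0]
R6: Y=0.1038 on G[1,0]
R7: Y=0.4292 on G[0,1]
R8: Y=0.001070 on G[1,0]
R9: Y=0.0005848 on G[0,1]
R10: Y=0.007634 on G[0,2]
R11: Y=0.001005 on G[1,0]
R12: Y=0.001355 on G[1,2]
R13: Y=0.02387 on G[1,2]
R14: Y=0.001348 on G[0,1]
Iin: z[0]−=0.00797, z[2]+=0.00797
solve → V1=0.009217, V2=0.2257

R_eq = 28.32 Ω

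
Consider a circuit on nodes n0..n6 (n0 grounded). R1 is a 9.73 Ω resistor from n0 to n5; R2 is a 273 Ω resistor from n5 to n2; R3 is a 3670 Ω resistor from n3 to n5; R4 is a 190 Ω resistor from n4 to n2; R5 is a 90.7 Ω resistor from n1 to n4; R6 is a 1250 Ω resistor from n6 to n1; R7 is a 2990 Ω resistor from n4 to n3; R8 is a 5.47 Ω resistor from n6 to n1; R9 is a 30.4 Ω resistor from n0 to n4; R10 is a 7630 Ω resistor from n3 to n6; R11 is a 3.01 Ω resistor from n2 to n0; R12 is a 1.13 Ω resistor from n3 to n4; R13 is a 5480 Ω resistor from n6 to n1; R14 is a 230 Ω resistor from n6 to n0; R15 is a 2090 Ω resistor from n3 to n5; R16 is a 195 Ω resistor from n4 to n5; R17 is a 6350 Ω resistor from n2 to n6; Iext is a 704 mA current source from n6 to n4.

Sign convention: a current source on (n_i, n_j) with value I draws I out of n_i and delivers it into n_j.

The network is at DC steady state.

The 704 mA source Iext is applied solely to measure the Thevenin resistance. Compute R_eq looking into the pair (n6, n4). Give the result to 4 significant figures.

Element admittances at DC:
  Y(R1) = 0.1028 S between n0,n5
  Y(R2) = 0.003663 S between n5,n2
  Y(R3) = 0.0002725 S between n3,n5
  Y(R4) = 0.005263 S between n4,n2
  Y(R5) = 0.01103 S between n1,n4
  Y(R6) = 0.0008000 S between n6,n1
  Y(R7) = 0.0003344 S between n4,n3
  Y(R8) = 0.1828 S between n6,n1
  Y(R9) = 0.03289 S between n0,n4
  Y(R10) = 0.0001311 S between n3,n6
  Y(R11) = 0.3322 S between n2,n0
  Y(R12) = 0.8850 S between n3,n4
  Y(R13) = 0.0001825 S between n6,n1
  Y(R14) = 0.004348 S between n6,n0
  Y(R15) = 0.0004785 S between n3,n5
  Y(R16) = 0.005128 S between n4,n5
  Y(R17) = 0.0001575 S between n2,n6
  Iext: injects 0.704 A into n4 (from n6)
Assemble and solve the 6×6 MNA system:
  V(n1)=-40.93  V(n2)=0.05187  V(n3)=4.494  V(n4)=4.505  V(n5)=0.2374  V(n6)=-43.66

R_eq = 68.42 Ω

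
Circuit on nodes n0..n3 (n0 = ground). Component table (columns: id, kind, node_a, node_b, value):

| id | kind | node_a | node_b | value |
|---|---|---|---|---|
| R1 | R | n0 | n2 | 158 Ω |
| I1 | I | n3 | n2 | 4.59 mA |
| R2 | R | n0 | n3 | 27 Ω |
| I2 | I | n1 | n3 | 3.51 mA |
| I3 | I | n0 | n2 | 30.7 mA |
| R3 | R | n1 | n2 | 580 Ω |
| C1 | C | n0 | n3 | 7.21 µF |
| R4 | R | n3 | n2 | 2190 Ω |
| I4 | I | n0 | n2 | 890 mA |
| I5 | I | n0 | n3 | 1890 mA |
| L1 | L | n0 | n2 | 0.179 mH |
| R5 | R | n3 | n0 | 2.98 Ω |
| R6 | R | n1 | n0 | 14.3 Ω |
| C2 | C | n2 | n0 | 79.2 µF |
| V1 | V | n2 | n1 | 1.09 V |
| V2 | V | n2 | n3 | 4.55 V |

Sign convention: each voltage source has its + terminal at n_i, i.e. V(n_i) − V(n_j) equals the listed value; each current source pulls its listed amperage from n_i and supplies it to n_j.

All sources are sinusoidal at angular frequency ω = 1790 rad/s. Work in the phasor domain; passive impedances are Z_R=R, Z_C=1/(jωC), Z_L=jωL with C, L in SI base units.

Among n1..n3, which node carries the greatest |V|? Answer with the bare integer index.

3

MNA unknowns: 3 node voltages V₁..V_3 plus 2 source currents (V1, V2)
R1: Y=0.006329+0.000j on G[0,2]
I1: z[3]−=0.00459, z[2]+=0.00459
R2: Y=0.03704+0.000j on G[0,3]
I2: z[1]−=0.00351, z[3]+=0.00351
I3: z[0]−=0.0307, z[2]+=0.0307
R3: Y=0.001724+0.000j on G[1,2]
C1: Y=0.000+0.01291j on G[0,3]
R4: Y=0.0004566+0.000j on G[3,2]
I4: z[0]−=0.89, z[2]+=0.89
I5: z[0]−=1.89, z[3]+=1.89
L1: Y=0.000-3.121j on G[0,2]
R5: Y=0.3356+0.000j on G[3,0]
R6: Y=0.06993+0.000j on G[1,0]
C2: Y=0.000+0.1418j on G[2,0]
V1: row V2−V1=1.09, i_V1 at 2,1
V2: row V2−V3=4.55, i_V2 at 2,3
solve → V1=-0.8808+1.513j, V2=0.2092+1.513j, V3=-4.341+1.513j
aux → i_V1=-0.05997+0.1058j, i_V2=-3.528+0.5078j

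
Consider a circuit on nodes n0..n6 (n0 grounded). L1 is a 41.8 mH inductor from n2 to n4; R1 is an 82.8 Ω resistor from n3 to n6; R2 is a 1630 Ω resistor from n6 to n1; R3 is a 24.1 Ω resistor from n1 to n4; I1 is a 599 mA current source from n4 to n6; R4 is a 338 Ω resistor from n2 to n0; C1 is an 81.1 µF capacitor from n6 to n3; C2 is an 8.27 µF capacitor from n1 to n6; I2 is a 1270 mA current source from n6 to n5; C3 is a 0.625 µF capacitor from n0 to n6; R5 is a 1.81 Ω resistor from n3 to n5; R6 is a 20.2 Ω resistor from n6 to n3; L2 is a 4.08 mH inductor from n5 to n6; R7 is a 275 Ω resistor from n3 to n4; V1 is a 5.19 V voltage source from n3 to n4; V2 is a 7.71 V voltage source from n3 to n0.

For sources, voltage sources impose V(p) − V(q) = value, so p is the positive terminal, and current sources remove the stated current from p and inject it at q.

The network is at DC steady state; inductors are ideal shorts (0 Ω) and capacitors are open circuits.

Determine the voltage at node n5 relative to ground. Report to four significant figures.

8.679 V

Apply KCL at each of the 6 non-ground nodes and solve the resulting linear system.
Node n1: branches {R2, R3, C2} → V_1 = 2.610
Node n2: branches {L1, R4} → V_2 = 2.520
Node n3: branches {R1, C1, R5, R6, R7, V1, V2} → V_3 = 7.710
Node n4: branches {L1, R3, I1, R7, V1} → V_4 = 2.520
Node n5: branches {I2, R5, L2} → V_5 = 8.679
Node n6: branches {R1, R2, I1, C1, C2, I2, C3, R6, L2} → V_6 = 8.679
Source currents: i(L1)=-0.007456, i(L2)=0.7344, i(V1)=0.5839, i(V2)=-0.007456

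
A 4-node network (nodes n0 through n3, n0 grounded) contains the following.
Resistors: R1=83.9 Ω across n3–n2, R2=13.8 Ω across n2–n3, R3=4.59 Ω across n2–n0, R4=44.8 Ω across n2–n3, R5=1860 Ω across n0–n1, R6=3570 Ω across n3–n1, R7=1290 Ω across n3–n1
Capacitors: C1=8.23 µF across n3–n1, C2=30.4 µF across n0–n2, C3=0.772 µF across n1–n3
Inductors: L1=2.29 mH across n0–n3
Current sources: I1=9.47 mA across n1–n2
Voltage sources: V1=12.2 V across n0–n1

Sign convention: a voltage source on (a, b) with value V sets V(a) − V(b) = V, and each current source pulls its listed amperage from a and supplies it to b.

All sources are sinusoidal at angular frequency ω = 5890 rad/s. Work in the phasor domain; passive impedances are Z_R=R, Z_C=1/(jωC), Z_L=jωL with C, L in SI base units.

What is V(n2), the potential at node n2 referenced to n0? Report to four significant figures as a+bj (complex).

Apply KCL at each of the 3 non-ground nodes and solve the resulting linear system.
Node n1: branches {C1, R5, R6, I1, R7, C3, V1} → V_1 = -12.20+0.000j
Node n2: branches {R1, R2, R3, R4, C2, I1} → V_2 = -0.9634-2.091j
Node n3: branches {R1, R2, C1, R4, R6, L1, R7, C3} → V_3 = 0.4899-7.978j
Source currents: i(V1)=-0.4335-0.6644j

-0.9634-2.091j V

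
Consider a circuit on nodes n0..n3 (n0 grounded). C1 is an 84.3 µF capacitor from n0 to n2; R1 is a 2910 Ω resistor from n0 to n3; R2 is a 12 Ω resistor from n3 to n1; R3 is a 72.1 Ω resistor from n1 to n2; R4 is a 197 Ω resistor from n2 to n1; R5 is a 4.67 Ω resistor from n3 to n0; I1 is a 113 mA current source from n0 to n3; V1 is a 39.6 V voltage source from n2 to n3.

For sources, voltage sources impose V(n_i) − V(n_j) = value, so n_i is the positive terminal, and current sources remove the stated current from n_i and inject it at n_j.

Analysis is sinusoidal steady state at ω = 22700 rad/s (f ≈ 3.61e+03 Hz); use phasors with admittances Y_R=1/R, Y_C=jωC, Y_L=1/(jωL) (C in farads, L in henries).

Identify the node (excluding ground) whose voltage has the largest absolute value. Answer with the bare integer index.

Element admittances at ω=22700 rad/s:
  Y(C1) = 0.000+1.914j S between n0,n2
  Y(R1) = 0.0003436+0.000j S between n0,n3
  Y(R2) = 0.08333+0.000j S between n3,n1
  Y(R3) = 0.01387+0.000j S between n1,n2
  Y(R4) = 0.005076+0.000j S between n2,n1
  Y(R5) = 0.2141+0.000j S between n3,n0
  I1: injects 0.113 A into n3 (from n0)
  V1: constraint V(n2)−V(n3) = 39.6
Assemble and solve the 4×4 MNA system:
  V(n1)=-31.77-4.442j  V(n2)=0.4978-4.442j  V(n3)=-39.10-4.442j
  i(V1)=-9.111-0.9526j

3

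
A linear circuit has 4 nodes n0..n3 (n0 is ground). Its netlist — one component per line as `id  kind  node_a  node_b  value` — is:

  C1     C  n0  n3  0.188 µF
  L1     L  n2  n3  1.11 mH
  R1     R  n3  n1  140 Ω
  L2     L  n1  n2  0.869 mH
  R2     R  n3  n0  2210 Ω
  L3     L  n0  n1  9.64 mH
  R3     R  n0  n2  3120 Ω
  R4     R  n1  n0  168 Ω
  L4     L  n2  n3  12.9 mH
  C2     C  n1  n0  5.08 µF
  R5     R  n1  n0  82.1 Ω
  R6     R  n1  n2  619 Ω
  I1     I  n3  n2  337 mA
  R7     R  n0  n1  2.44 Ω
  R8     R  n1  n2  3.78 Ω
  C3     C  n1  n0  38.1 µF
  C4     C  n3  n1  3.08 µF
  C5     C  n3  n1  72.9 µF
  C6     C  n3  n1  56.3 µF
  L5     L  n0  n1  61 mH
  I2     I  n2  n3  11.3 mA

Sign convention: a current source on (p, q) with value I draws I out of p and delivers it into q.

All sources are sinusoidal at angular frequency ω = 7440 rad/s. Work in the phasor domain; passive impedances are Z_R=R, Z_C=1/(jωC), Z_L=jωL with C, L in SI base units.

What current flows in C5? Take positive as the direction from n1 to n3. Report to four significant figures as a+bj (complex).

MNA unknowns: 3 node voltages V₁..V_3
C1: Y=0.000+0.001399j on G[0,3]
L1: Y=0.000-0.1211j on G[2,3]
R1: Y=0.007143+0.000j on G[3,1]
L2: Y=0.000-0.1547j on G[1,2]
R2: Y=0.0004525+0.000j on G[3,0]
L3: Y=0.000-0.01394j on G[0,1]
R3: Y=0.0003205+0.000j on G[0,2]
R4: Y=0.005952+0.000j on G[1,0]
L4: Y=0.000-0.01042j on G[2,3]
C2: Y=0.000+0.03780j on G[1,0]
R5: Y=0.01218+0.000j on G[1,0]
R6: Y=0.001616+0.000j on G[1,2]
I1: z[3]−=0.337, z[2]+=0.337
R7: Y=0.4098+0.000j on G[0,1]
R8: Y=0.2646+0.000j on G[1,2]
C3: Y=0.000+0.2835j on G[1,0]
C4: Y=0.000+0.02292j on G[3,1]
C5: Y=0.000+0.5424j on G[3,1]
C6: Y=0.000+0.4189j on G[3,1]
L5: Y=0.000-0.002203j on G[0,1]
I2: z[2]−=0.0113, z[3]+=0.0113
solve → V1=0.0001206-0.0005839j, V2=0.6067+0.6981j, V3=-0.09571+0.2723j

0.1480+0.05197j A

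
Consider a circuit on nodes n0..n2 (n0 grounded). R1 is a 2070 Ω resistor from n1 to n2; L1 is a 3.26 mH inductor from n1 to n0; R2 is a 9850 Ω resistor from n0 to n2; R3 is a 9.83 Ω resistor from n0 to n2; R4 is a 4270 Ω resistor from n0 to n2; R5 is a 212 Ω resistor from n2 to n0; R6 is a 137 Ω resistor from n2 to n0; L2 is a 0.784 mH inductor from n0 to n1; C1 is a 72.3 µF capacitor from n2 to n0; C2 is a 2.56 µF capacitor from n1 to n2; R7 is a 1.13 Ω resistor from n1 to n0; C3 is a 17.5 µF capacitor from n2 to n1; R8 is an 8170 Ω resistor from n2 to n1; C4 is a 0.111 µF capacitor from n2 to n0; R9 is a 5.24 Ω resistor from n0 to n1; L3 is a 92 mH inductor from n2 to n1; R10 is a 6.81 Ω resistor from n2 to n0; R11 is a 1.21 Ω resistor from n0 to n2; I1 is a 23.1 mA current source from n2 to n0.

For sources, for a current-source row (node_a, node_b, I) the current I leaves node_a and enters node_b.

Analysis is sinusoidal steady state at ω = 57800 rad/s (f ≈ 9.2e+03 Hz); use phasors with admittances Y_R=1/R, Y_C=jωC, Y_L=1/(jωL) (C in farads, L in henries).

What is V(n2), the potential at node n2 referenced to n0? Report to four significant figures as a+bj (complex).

-0.001546+0.004343j V

MNA unknowns: 2 node voltages V₁..V_2
R1: Y=0.0004831+0.000j on G[1,2]
L1: Y=0.000-0.005307j on G[1,0]
R2: Y=0.0001015+0.000j on G[0,2]
R3: Y=0.1017+0.000j on G[0,2]
R4: Y=0.0002342+0.000j on G[0,2]
R5: Y=0.004717+0.000j on G[2,0]
R6: Y=0.007299+0.000j on G[2,0]
L2: Y=0.000-0.02207j on G[0,1]
C1: Y=0.000+4.179j on G[2,0]
C2: Y=0.000+0.1480j on G[1,2]
R7: Y=0.8850+0.000j on G[1,0]
C3: Y=0.000+1.011j on G[2,1]
R8: Y=0.0001224+0.000j on G[2,1]
C4: Y=0.000+0.006416j on G[2,0]
R9: Y=0.1908+0.000j on G[0,1]
L3: Y=0.000-0.0001881j on G[2,1]
R10: Y=0.1468+0.000j on G[2,0]
R11: Y=0.8264+0.000j on G[0,2]
I1: z[2]−=0.0231, z[0]+=0.0231
solve → V1=-0.003052+0.001547j, V2=-0.001546+0.004343j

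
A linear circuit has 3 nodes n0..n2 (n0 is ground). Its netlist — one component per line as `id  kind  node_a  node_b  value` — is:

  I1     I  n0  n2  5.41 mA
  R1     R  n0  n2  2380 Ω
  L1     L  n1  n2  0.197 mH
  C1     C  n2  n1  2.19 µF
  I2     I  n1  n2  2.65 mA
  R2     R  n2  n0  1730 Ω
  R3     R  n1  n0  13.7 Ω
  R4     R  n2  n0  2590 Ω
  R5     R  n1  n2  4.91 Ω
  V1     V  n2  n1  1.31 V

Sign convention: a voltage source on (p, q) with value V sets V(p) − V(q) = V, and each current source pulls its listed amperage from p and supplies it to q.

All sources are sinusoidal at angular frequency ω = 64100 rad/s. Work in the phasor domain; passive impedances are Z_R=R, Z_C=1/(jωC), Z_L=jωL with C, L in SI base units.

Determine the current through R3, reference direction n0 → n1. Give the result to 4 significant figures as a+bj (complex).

MNA unknowns: 2 node voltages V₁..V_2 plus 1 source current (V1)
I1: z[0]−=0.00541, z[2]+=0.00541
R1: Y=0.0004202+0.000j on G[0,2]
L1: Y=0.000-0.07919j on G[1,2]
C1: Y=0.000+0.1404j on G[2,1]
I2: z[1]−=0.00265, z[2]+=0.00265
R2: Y=0.0005780+0.000j on G[2,0]
R3: Y=0.07299+0.000j on G[1,0]
R4: Y=0.0003861+0.000j on G[2,0]
R5: Y=0.2037+0.000j on G[1,2]
V1: row V2−V1=1.31, i_V1 at 2,1
solve → V1=0.04836+0.000j, V2=1.358+0.000j
aux → i_V1=-0.2606-0.08016j

-0.003530+0.000j A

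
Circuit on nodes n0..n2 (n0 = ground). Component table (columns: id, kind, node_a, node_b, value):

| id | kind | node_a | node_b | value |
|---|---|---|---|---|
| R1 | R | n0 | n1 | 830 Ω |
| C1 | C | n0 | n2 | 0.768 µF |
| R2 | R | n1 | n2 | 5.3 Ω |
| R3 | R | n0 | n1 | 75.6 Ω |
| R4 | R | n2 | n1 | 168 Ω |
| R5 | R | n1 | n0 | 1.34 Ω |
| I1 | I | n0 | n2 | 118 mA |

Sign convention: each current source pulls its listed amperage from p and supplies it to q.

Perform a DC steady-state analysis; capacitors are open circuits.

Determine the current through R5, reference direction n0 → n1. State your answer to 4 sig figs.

-0.1158 A

Element admittances at DC:
  Y(R1) = 0.001205 S between n0,n1
  Y(C1) = 0.000 S between n0,n2
  Y(R2) = 0.1887 S between n1,n2
  Y(R3) = 0.01323 S between n0,n1
  Y(R4) = 0.005952 S between n2,n1
  Y(R5) = 0.7463 S between n1,n0
  I1: injects 0.118 A into n2 (from n0)
Assemble and solve the 2×2 MNA system:
  V(n1)=0.1551  V(n2)=0.7614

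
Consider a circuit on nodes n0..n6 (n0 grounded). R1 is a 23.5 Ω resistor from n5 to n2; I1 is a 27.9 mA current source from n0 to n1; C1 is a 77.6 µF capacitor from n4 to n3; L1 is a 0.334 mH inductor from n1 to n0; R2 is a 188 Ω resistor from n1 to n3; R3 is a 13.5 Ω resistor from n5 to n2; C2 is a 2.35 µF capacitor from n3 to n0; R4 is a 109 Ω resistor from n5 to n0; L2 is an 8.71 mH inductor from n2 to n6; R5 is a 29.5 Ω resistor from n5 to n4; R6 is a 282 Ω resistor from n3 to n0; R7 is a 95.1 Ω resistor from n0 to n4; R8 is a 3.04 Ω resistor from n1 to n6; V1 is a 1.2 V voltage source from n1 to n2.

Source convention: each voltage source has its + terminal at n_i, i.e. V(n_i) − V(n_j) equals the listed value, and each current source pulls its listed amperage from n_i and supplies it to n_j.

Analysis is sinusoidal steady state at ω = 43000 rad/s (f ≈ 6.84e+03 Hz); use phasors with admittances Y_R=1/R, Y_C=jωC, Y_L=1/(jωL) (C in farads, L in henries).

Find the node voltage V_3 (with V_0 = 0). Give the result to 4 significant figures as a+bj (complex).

MNA unknowns: 6 node voltages V₁..V_6 plus 1 source current (V1)
R1: Y=0.04255+0.000j on G[5,2]
I1: z[0]−=0.0279, z[1]+=0.0279
C1: Y=0.000+3.337j on G[4,3]
L1: Y=0.000-0.06963j on G[1,0]
R2: Y=0.005319+0.000j on G[1,3]
R3: Y=0.07407+0.000j on G[5,2]
C2: Y=0.000+0.1011j on G[3,0]
R4: Y=0.009174+0.000j on G[5,0]
L2: Y=0.000-0.002670j on G[2,6]
R5: Y=0.03390+0.000j on G[5,4]
R6: Y=0.003546+0.000j on G[3,0]
R7: Y=0.01052+0.000j on G[0,4]
R8: Y=0.3289+0.000j on G[1,6]
V1: row V1−V2=1.2, i_V1 at 1,2
solve → V1=0.3235+0.8277j, V2=-0.8765+0.8277j, V3=0.1264+0.2565j, V4=0.1296+0.2645j, V5=-0.6126+0.6606j, V6=0.3234+0.8374j
aux → i_V1=-0.03080+0.02269j

0.1264+0.2565j V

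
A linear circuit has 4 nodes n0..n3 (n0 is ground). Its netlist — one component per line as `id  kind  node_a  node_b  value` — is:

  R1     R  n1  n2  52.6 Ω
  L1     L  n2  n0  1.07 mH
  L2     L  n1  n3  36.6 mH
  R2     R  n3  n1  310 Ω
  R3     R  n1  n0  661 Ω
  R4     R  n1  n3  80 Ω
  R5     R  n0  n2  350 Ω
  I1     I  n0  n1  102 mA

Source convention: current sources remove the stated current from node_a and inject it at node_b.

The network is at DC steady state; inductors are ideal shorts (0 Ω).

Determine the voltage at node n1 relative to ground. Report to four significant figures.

MNA unknowns: 3 node voltages V₁..V_3 plus 2 source currents (L1, L2)
R1: Y=0.01901 on G[1,2]
L1: row V2−V0=0, i_L1 at 2,0
L2: row V1−V3=0, i_L2 at 1,3
R2: Y=0.003226 on G[3,1]
R3: Y=0.001513 on G[1,0]
R4: Y=0.01250 on G[1,3]
R5: Y=0.002857 on G[0,2]
I1: z[0]−=0.102, z[1]+=0.102
solve → V1=4.970, V2=0.000, V3=4.970
aux → i_L1=0.09448, i_L2=0.000

4.970 V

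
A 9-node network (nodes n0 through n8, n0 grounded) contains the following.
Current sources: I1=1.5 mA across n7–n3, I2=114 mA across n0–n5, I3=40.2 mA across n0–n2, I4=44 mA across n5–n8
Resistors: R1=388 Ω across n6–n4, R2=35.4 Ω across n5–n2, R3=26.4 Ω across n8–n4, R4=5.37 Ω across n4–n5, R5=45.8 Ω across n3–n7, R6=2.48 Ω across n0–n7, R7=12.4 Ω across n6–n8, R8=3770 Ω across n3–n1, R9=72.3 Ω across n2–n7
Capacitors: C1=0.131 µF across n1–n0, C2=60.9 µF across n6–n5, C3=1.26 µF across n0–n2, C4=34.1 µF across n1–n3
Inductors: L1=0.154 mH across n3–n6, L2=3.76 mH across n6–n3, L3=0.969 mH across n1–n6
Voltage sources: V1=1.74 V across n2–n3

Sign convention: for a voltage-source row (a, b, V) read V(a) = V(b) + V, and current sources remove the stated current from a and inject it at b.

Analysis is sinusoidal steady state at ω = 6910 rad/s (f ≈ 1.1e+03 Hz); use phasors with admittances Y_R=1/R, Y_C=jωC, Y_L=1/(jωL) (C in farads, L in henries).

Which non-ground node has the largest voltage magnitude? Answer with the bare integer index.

MNA unknowns: 8 node voltages V₁..V_8 plus 1 source current (V1)
I1: z[7]−=0.0015, z[3]+=0.0015
R1: Y=0.002577+0.000j on G[6,4]
I2: z[0]−=0.114, z[5]+=0.114
R2: Y=0.02825+0.000j on G[5,2]
I3: z[0]−=0.0402, z[2]+=0.0402
C1: Y=0.000+0.0009052j on G[1,0]
L1: Y=0.000-0.9397j on G[3,6]
R3: Y=0.03788+0.000j on G[8,4]
R4: Y=0.1862+0.000j on G[4,5]
L2: Y=0.000-0.03849j on G[6,3]
R5: Y=0.02183+0.000j on G[3,7]
I4: z[5]−=0.044, z[8]+=0.044
L3: Y=0.000-0.1493j on G[1,6]
R6: Y=0.4032+0.000j on G[0,7]
R7: Y=0.08065+0.000j on G[6,8]
R8: Y=0.0002653+0.000j on G[3,1]
C2: Y=0.000+0.4208j on G[6,5]
C3: Y=0.000+0.008707j on G[0,2]
R9: Y=0.01383+0.000j on G[2,7]
C4: Y=0.000+0.2356j on G[1,3]
V1: row V2−V3=1.74, i_V1 at 2,3
solve → V1=3.597-1.712j, V2=5.361-1.524j, V3=3.621-1.524j, V4=3.705-1.673j, V5=3.644-1.714j, V6=3.613-1.405j, V7=0.3457-0.1238j, V8=4.014-1.490j
aux → i_V1=-0.09094-0.03267j

2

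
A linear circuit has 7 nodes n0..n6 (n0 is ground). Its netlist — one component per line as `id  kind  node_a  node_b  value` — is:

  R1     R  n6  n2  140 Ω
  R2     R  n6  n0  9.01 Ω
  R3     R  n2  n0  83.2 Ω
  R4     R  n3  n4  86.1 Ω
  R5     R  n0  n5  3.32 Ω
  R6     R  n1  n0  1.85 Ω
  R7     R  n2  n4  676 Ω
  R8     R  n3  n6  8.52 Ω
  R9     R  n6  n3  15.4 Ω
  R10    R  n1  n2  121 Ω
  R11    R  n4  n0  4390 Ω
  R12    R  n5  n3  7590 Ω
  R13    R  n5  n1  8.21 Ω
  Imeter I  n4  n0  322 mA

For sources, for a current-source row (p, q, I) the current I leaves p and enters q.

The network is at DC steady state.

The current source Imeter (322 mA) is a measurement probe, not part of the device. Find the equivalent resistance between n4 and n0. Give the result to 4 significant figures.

Apply KCL at each of the 6 non-ground nodes and solve the resulting linear system.
Node n1: branches {R6, R10, R13} → V_1 = -0.02682
Node n2: branches {R1, R3, R7, R10} → V_2 = -2.044
Node n3: branches {R4, R8, R9, R12} → V_3 = -3.987
Node n4: branches {R4, R7, R11, Imeter} → V_4 = -27.87
Node n5: branches {R5, R12, R13} → V_5 = -0.008961
Node n6: branches {R1, R2, R8, R9} → V_6 = -2.468

R_eq = 86.57 Ω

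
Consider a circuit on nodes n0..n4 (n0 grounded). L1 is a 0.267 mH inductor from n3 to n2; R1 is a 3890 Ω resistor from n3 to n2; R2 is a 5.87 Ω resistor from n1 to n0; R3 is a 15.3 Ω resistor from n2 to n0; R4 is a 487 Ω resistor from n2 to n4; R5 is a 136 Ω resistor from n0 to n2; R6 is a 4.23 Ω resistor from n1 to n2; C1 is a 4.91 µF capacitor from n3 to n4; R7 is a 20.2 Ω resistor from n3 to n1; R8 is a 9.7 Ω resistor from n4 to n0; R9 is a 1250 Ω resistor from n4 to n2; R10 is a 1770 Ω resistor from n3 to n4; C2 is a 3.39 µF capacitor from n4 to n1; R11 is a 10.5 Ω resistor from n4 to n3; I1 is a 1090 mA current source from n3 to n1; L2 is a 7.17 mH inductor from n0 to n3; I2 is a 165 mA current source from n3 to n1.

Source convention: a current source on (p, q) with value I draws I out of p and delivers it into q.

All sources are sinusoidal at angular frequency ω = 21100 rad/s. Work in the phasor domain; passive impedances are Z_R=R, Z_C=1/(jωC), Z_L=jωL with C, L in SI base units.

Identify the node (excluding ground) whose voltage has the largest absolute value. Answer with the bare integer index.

3

MNA unknowns: 4 node voltages V₁..V_4
L1: Y=0.000-0.1775j on G[3,2]
R1: Y=0.0002571+0.000j on G[3,2]
R2: Y=0.1704+0.000j on G[1,0]
R3: Y=0.06536+0.000j on G[2,0]
R4: Y=0.002053+0.000j on G[2,4]
R5: Y=0.007353+0.000j on G[0,2]
R6: Y=0.2364+0.000j on G[1,2]
C1: Y=0.000+0.1036j on G[3,4]
R7: Y=0.04950+0.000j on G[3,1]
R8: Y=0.1031+0.000j on G[4,0]
R9: Y=0.0008000+0.000j on G[4,2]
R10: Y=0.0005650+0.000j on G[3,4]
C2: Y=0.000+0.07153j on G[4,1]
R11: Y=0.09524+0.000j on G[4,3]
I1: z[3]−=1.09, z[1]+=1.09
L2: Y=0.000-0.006610j on G[0,3]
I2: z[3]−=0.165, z[1]+=0.165
solve → V1=1.797-0.01226j, V2=-1.358+1.707j, V3=-4.404-3.040j, V4=-1.817-1.466j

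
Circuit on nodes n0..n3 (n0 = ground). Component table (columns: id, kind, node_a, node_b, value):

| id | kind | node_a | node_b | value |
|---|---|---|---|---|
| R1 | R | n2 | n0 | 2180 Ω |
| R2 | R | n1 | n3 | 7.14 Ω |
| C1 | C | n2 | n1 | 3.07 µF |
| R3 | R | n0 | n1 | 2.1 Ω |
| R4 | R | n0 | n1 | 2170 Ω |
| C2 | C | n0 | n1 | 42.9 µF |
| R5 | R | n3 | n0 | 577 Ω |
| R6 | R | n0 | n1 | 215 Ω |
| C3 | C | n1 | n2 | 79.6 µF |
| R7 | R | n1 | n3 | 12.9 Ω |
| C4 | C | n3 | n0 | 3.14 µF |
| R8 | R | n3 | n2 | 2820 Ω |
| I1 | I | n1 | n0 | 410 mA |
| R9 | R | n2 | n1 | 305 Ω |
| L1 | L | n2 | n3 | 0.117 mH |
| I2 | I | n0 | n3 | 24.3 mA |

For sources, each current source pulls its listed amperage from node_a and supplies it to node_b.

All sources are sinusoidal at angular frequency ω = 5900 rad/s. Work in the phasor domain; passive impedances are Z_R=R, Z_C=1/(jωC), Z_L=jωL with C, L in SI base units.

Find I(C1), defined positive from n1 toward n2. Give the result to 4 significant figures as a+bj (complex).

-0.0009577-0.0006673j A

Apply KCL at each of the 3 non-ground nodes and solve the resulting linear system.
Node n1: branches {R2, C1, R3, R4, C2, R6, C3, R7, I1, R9} → V_1 = -0.6078+0.3407j
Node n2: branches {R1, C1, C3, R8, R9, L1} → V_2 = -0.5709+0.2878j
Node n3: branches {R2, R5, R7, C4, R8, L1, I2} → V_3 = -0.5833+0.3055j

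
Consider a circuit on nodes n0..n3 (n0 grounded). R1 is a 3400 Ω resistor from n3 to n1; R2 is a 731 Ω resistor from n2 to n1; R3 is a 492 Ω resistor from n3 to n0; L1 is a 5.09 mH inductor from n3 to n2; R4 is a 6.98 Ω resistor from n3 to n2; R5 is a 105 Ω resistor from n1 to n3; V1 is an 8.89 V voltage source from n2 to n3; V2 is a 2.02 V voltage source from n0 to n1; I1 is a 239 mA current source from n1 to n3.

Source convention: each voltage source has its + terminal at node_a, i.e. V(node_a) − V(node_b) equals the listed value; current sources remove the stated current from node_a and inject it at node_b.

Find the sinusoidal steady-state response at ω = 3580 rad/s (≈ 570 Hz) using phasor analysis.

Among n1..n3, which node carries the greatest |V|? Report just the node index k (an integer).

MNA unknowns: 3 node voltages V₁..V_3 plus 2 source currents (V1, V2)
R1: Y=0.0002941+0.000j on G[3,1]
R2: Y=0.001368+0.000j on G[2,1]
R3: Y=0.002033+0.000j on G[3,0]
L1: Y=0.000-0.05488j on G[3,2]
R4: Y=0.1433+0.000j on G[3,2]
R5: Y=0.009524+0.000j on G[1,3]
V1: row V2−V3=8.89, i_V1 at 2,3
V2: row V0−V1=2.02, i_V2 at 0,1
I1: z[1]−=0.239, z[3]+=0.239
solve → V1=-2.020+0.000j, V2=24.34+0.000j, V3=15.45+0.000j
aux → i_V1=-1.310+0.4879j, i_V2=0.03141+0.000j

2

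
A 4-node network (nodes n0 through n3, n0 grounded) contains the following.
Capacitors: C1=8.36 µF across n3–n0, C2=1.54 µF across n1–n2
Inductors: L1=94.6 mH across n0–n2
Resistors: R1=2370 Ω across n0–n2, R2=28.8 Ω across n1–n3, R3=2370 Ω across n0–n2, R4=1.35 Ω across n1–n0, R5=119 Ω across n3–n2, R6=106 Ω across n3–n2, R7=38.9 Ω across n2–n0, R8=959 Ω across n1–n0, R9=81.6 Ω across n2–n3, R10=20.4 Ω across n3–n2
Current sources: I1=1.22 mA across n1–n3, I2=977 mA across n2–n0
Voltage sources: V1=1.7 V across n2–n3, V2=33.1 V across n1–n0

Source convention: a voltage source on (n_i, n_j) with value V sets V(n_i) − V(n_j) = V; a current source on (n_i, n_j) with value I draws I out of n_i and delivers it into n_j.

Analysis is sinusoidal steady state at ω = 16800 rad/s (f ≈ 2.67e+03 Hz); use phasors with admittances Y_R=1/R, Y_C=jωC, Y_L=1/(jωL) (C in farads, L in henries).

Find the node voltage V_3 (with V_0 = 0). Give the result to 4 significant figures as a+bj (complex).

4.571+0.9155j V

MNA unknowns: 3 node voltages V₁..V_3 plus 2 source currents (V1, V2)
C1: Y=0.000+0.1404j on G[3,0]
L1: Y=0.000-0.0006292j on G[0,2]
R1: Y=0.0004219+0.000j on G[0,2]
R2: Y=0.03472+0.000j on G[1,3]
R3: Y=0.0004219+0.000j on G[0,2]
C2: Y=0.000+0.02587j on G[1,2]
I1: z[1]−=0.00122, z[3]+=0.00122
R4: Y=0.7407+0.000j on G[1,0]
R5: Y=0.008403+0.000j on G[3,2]
R6: Y=0.009434+0.000j on G[3,2]
R7: Y=0.02571+0.000j on G[2,0]
R8: Y=0.001043+0.000j on G[1,0]
R9: Y=0.01225+0.000j on G[2,3]
I2: z[2]−=0.977, z[0]+=0.977
R10: Y=0.04902+0.000j on G[3,2]
V1: row V2−V3=1.7, i_V1 at 2,3
V2: row V1−V0=33.1, i_V2 at 1,0
solve → V1=33.10+0.000j, V2=6.271+0.9155j, V3=4.571+0.9155j
aux → i_V1=-1.255+0.6738j, i_V2=-25.57-0.6623j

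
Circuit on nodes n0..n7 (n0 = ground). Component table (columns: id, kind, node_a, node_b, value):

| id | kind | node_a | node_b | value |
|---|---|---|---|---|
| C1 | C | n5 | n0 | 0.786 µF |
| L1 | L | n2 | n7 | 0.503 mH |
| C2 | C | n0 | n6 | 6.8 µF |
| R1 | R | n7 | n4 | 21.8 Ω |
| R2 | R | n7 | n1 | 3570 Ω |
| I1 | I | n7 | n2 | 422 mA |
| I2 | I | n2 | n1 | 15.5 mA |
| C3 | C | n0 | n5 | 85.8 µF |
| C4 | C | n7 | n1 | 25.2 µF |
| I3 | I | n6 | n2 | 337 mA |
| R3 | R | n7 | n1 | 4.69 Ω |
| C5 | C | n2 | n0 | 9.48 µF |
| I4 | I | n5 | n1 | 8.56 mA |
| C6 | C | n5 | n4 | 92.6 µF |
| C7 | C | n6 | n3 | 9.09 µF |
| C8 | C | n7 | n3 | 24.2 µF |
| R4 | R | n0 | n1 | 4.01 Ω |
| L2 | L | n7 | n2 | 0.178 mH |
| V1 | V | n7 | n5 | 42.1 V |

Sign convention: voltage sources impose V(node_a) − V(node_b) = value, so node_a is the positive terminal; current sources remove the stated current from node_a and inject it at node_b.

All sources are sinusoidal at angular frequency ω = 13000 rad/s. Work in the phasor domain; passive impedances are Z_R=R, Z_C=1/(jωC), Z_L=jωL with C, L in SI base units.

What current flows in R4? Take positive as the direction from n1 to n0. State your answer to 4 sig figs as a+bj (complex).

5.169+2.709j A

Element admittances at ω=13000 rad/s:
  Y(C1) = 0.000+0.01022j S between n5,n0
  Y(L1) = 0.000-0.1529j S between n2,n7
  Y(C2) = 0.000+0.08840j S between n0,n6
  Y(R1) = 0.04587+0.000j S between n7,n4
  Y(R2) = 0.0002801+0.000j S between n7,n1
  I1: injects 0.422 A into n2 (from n7)
  I2: injects 0.0155 A into n1 (from n2)
  Y(C3) = 0.000+1.115j S between n0,n5
  Y(C4) = 0.000+0.3276j S between n7,n1
  I3: injects 0.337 A into n2 (from n6)
  Y(R3) = 0.2132+0.000j S between n7,n1
  Y(C5) = 0.000+0.1232j S between n2,n0
  I4: injects 0.00856 A into n1 (from n5)
  Y(C6) = 0.000+1.204j S between n5,n4
  Y(C7) = 0.000+0.1182j S between n6,n3
  Y(C8) = 0.000+0.3146j S between n7,n3
  Y(R4) = 0.2494+0.000j S between n0,n1
  Y(L2) = 0.000-0.4322j S between n7,n2
  V1: constraint V(n7)−V(n5) = 42.1
Assemble and solve the 8×8 MNA system:
  V(n1)=20.73+10.86j  V(n2)=42.71+6.197j  V(n3)=29.04+3.648j  V(n4)=-8.326+2.019j  V(n5)=-8.387+3.621j  V(n6)=16.61+3.718j  V(n7)=33.71+3.621j
  i(V1)=-5.996-9.514j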